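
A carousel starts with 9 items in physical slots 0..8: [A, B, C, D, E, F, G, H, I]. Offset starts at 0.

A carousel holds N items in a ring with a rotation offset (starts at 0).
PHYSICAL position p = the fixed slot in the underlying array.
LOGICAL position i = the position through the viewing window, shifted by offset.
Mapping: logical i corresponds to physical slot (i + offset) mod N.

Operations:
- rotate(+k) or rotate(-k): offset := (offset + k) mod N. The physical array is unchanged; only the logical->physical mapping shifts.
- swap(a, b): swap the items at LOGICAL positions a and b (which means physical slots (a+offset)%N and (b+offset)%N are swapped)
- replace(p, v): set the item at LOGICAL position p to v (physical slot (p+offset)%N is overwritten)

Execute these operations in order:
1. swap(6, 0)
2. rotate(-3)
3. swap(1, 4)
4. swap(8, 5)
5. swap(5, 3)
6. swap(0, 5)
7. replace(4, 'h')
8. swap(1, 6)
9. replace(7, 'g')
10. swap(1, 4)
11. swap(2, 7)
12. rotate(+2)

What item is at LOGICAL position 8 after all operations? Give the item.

After op 1 (swap(6, 0)): offset=0, physical=[G,B,C,D,E,F,A,H,I], logical=[G,B,C,D,E,F,A,H,I]
After op 2 (rotate(-3)): offset=6, physical=[G,B,C,D,E,F,A,H,I], logical=[A,H,I,G,B,C,D,E,F]
After op 3 (swap(1, 4)): offset=6, physical=[G,H,C,D,E,F,A,B,I], logical=[A,B,I,G,H,C,D,E,F]
After op 4 (swap(8, 5)): offset=6, physical=[G,H,F,D,E,C,A,B,I], logical=[A,B,I,G,H,F,D,E,C]
After op 5 (swap(5, 3)): offset=6, physical=[F,H,G,D,E,C,A,B,I], logical=[A,B,I,F,H,G,D,E,C]
After op 6 (swap(0, 5)): offset=6, physical=[F,H,A,D,E,C,G,B,I], logical=[G,B,I,F,H,A,D,E,C]
After op 7 (replace(4, 'h')): offset=6, physical=[F,h,A,D,E,C,G,B,I], logical=[G,B,I,F,h,A,D,E,C]
After op 8 (swap(1, 6)): offset=6, physical=[F,h,A,B,E,C,G,D,I], logical=[G,D,I,F,h,A,B,E,C]
After op 9 (replace(7, 'g')): offset=6, physical=[F,h,A,B,g,C,G,D,I], logical=[G,D,I,F,h,A,B,g,C]
After op 10 (swap(1, 4)): offset=6, physical=[F,D,A,B,g,C,G,h,I], logical=[G,h,I,F,D,A,B,g,C]
After op 11 (swap(2, 7)): offset=6, physical=[F,D,A,B,I,C,G,h,g], logical=[G,h,g,F,D,A,B,I,C]
After op 12 (rotate(+2)): offset=8, physical=[F,D,A,B,I,C,G,h,g], logical=[g,F,D,A,B,I,C,G,h]

Answer: h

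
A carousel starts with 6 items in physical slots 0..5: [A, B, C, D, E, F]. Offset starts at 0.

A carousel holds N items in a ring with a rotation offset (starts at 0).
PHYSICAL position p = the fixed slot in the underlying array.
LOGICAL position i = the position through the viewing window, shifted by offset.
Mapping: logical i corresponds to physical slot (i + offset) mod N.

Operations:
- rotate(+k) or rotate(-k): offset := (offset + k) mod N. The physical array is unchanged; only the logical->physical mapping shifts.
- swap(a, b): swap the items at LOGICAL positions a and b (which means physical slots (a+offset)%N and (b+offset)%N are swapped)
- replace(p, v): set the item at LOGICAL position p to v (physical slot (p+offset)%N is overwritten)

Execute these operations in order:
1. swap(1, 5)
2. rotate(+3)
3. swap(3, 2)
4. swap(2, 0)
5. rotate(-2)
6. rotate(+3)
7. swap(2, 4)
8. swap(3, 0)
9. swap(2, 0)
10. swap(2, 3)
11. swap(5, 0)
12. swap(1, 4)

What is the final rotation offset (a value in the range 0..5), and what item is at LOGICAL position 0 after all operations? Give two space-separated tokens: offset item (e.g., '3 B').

Answer: 4 A

Derivation:
After op 1 (swap(1, 5)): offset=0, physical=[A,F,C,D,E,B], logical=[A,F,C,D,E,B]
After op 2 (rotate(+3)): offset=3, physical=[A,F,C,D,E,B], logical=[D,E,B,A,F,C]
After op 3 (swap(3, 2)): offset=3, physical=[B,F,C,D,E,A], logical=[D,E,A,B,F,C]
After op 4 (swap(2, 0)): offset=3, physical=[B,F,C,A,E,D], logical=[A,E,D,B,F,C]
After op 5 (rotate(-2)): offset=1, physical=[B,F,C,A,E,D], logical=[F,C,A,E,D,B]
After op 6 (rotate(+3)): offset=4, physical=[B,F,C,A,E,D], logical=[E,D,B,F,C,A]
After op 7 (swap(2, 4)): offset=4, physical=[C,F,B,A,E,D], logical=[E,D,C,F,B,A]
After op 8 (swap(3, 0)): offset=4, physical=[C,E,B,A,F,D], logical=[F,D,C,E,B,A]
After op 9 (swap(2, 0)): offset=4, physical=[F,E,B,A,C,D], logical=[C,D,F,E,B,A]
After op 10 (swap(2, 3)): offset=4, physical=[E,F,B,A,C,D], logical=[C,D,E,F,B,A]
After op 11 (swap(5, 0)): offset=4, physical=[E,F,B,C,A,D], logical=[A,D,E,F,B,C]
After op 12 (swap(1, 4)): offset=4, physical=[E,F,D,C,A,B], logical=[A,B,E,F,D,C]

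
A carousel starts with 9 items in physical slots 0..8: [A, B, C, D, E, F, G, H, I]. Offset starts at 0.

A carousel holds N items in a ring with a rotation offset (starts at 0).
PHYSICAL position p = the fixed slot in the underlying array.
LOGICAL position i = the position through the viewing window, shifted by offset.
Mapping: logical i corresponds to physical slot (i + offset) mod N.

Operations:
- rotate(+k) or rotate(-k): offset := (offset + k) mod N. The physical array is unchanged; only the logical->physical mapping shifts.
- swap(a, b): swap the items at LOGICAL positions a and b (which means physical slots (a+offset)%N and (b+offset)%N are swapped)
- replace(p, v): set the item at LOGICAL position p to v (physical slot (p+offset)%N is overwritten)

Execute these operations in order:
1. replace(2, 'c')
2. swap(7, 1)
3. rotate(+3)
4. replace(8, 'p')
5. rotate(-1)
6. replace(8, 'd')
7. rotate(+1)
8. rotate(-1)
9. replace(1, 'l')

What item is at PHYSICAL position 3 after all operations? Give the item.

Answer: l

Derivation:
After op 1 (replace(2, 'c')): offset=0, physical=[A,B,c,D,E,F,G,H,I], logical=[A,B,c,D,E,F,G,H,I]
After op 2 (swap(7, 1)): offset=0, physical=[A,H,c,D,E,F,G,B,I], logical=[A,H,c,D,E,F,G,B,I]
After op 3 (rotate(+3)): offset=3, physical=[A,H,c,D,E,F,G,B,I], logical=[D,E,F,G,B,I,A,H,c]
After op 4 (replace(8, 'p')): offset=3, physical=[A,H,p,D,E,F,G,B,I], logical=[D,E,F,G,B,I,A,H,p]
After op 5 (rotate(-1)): offset=2, physical=[A,H,p,D,E,F,G,B,I], logical=[p,D,E,F,G,B,I,A,H]
After op 6 (replace(8, 'd')): offset=2, physical=[A,d,p,D,E,F,G,B,I], logical=[p,D,E,F,G,B,I,A,d]
After op 7 (rotate(+1)): offset=3, physical=[A,d,p,D,E,F,G,B,I], logical=[D,E,F,G,B,I,A,d,p]
After op 8 (rotate(-1)): offset=2, physical=[A,d,p,D,E,F,G,B,I], logical=[p,D,E,F,G,B,I,A,d]
After op 9 (replace(1, 'l')): offset=2, physical=[A,d,p,l,E,F,G,B,I], logical=[p,l,E,F,G,B,I,A,d]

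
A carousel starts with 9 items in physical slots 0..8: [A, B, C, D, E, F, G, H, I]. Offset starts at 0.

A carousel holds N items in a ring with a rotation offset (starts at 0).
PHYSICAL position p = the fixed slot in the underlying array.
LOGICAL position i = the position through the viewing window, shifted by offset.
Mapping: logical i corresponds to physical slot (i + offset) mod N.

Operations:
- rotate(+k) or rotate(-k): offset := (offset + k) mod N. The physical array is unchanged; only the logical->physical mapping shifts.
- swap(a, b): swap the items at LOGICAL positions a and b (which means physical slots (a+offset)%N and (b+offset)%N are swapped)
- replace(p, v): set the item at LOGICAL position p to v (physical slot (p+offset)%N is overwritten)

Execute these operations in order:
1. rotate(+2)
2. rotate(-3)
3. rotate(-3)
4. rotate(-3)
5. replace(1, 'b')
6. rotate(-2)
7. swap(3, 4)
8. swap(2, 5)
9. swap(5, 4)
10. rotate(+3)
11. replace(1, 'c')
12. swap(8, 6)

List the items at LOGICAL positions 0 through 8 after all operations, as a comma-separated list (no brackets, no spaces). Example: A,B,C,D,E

Answer: E,c,b,G,H,I,F,B,A

Derivation:
After op 1 (rotate(+2)): offset=2, physical=[A,B,C,D,E,F,G,H,I], logical=[C,D,E,F,G,H,I,A,B]
After op 2 (rotate(-3)): offset=8, physical=[A,B,C,D,E,F,G,H,I], logical=[I,A,B,C,D,E,F,G,H]
After op 3 (rotate(-3)): offset=5, physical=[A,B,C,D,E,F,G,H,I], logical=[F,G,H,I,A,B,C,D,E]
After op 4 (rotate(-3)): offset=2, physical=[A,B,C,D,E,F,G,H,I], logical=[C,D,E,F,G,H,I,A,B]
After op 5 (replace(1, 'b')): offset=2, physical=[A,B,C,b,E,F,G,H,I], logical=[C,b,E,F,G,H,I,A,B]
After op 6 (rotate(-2)): offset=0, physical=[A,B,C,b,E,F,G,H,I], logical=[A,B,C,b,E,F,G,H,I]
After op 7 (swap(3, 4)): offset=0, physical=[A,B,C,E,b,F,G,H,I], logical=[A,B,C,E,b,F,G,H,I]
After op 8 (swap(2, 5)): offset=0, physical=[A,B,F,E,b,C,G,H,I], logical=[A,B,F,E,b,C,G,H,I]
After op 9 (swap(5, 4)): offset=0, physical=[A,B,F,E,C,b,G,H,I], logical=[A,B,F,E,C,b,G,H,I]
After op 10 (rotate(+3)): offset=3, physical=[A,B,F,E,C,b,G,H,I], logical=[E,C,b,G,H,I,A,B,F]
After op 11 (replace(1, 'c')): offset=3, physical=[A,B,F,E,c,b,G,H,I], logical=[E,c,b,G,H,I,A,B,F]
After op 12 (swap(8, 6)): offset=3, physical=[F,B,A,E,c,b,G,H,I], logical=[E,c,b,G,H,I,F,B,A]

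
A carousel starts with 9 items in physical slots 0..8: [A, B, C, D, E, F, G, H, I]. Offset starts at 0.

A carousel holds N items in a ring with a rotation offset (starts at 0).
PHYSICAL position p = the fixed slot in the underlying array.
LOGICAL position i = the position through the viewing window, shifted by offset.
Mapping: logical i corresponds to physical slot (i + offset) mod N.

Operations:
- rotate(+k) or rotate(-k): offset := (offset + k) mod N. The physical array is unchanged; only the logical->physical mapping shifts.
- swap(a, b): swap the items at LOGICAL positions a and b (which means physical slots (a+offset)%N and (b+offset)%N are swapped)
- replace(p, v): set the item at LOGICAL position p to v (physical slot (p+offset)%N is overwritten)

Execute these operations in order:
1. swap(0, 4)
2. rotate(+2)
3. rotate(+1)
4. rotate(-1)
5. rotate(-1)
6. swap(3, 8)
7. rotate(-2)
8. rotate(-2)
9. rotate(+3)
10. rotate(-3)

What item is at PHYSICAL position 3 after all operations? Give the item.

After op 1 (swap(0, 4)): offset=0, physical=[E,B,C,D,A,F,G,H,I], logical=[E,B,C,D,A,F,G,H,I]
After op 2 (rotate(+2)): offset=2, physical=[E,B,C,D,A,F,G,H,I], logical=[C,D,A,F,G,H,I,E,B]
After op 3 (rotate(+1)): offset=3, physical=[E,B,C,D,A,F,G,H,I], logical=[D,A,F,G,H,I,E,B,C]
After op 4 (rotate(-1)): offset=2, physical=[E,B,C,D,A,F,G,H,I], logical=[C,D,A,F,G,H,I,E,B]
After op 5 (rotate(-1)): offset=1, physical=[E,B,C,D,A,F,G,H,I], logical=[B,C,D,A,F,G,H,I,E]
After op 6 (swap(3, 8)): offset=1, physical=[A,B,C,D,E,F,G,H,I], logical=[B,C,D,E,F,G,H,I,A]
After op 7 (rotate(-2)): offset=8, physical=[A,B,C,D,E,F,G,H,I], logical=[I,A,B,C,D,E,F,G,H]
After op 8 (rotate(-2)): offset=6, physical=[A,B,C,D,E,F,G,H,I], logical=[G,H,I,A,B,C,D,E,F]
After op 9 (rotate(+3)): offset=0, physical=[A,B,C,D,E,F,G,H,I], logical=[A,B,C,D,E,F,G,H,I]
After op 10 (rotate(-3)): offset=6, physical=[A,B,C,D,E,F,G,H,I], logical=[G,H,I,A,B,C,D,E,F]

Answer: D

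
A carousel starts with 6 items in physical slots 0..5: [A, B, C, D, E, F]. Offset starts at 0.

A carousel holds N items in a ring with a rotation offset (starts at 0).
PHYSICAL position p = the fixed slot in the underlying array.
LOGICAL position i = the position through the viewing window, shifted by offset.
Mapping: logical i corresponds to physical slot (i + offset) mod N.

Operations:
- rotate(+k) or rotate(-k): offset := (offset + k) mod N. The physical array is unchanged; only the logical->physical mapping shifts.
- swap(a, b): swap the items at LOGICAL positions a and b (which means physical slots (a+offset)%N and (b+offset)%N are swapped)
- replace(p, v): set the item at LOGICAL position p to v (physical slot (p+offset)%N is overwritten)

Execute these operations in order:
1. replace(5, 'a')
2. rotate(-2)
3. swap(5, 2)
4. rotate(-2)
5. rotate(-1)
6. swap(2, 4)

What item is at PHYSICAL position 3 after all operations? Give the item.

Answer: a

Derivation:
After op 1 (replace(5, 'a')): offset=0, physical=[A,B,C,D,E,a], logical=[A,B,C,D,E,a]
After op 2 (rotate(-2)): offset=4, physical=[A,B,C,D,E,a], logical=[E,a,A,B,C,D]
After op 3 (swap(5, 2)): offset=4, physical=[D,B,C,A,E,a], logical=[E,a,D,B,C,A]
After op 4 (rotate(-2)): offset=2, physical=[D,B,C,A,E,a], logical=[C,A,E,a,D,B]
After op 5 (rotate(-1)): offset=1, physical=[D,B,C,A,E,a], logical=[B,C,A,E,a,D]
After op 6 (swap(2, 4)): offset=1, physical=[D,B,C,a,E,A], logical=[B,C,a,E,A,D]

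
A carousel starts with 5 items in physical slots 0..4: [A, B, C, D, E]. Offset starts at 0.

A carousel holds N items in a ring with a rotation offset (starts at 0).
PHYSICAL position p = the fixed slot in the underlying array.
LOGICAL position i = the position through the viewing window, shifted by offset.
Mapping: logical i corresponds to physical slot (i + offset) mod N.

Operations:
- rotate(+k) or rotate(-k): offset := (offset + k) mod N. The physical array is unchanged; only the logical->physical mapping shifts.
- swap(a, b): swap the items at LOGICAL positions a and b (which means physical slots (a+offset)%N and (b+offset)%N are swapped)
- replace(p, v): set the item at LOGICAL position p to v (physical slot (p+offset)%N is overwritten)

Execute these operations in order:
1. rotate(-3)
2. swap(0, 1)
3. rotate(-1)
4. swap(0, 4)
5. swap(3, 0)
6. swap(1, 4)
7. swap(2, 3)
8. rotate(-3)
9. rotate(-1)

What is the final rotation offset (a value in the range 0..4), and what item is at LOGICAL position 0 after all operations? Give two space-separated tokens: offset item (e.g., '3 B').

After op 1 (rotate(-3)): offset=2, physical=[A,B,C,D,E], logical=[C,D,E,A,B]
After op 2 (swap(0, 1)): offset=2, physical=[A,B,D,C,E], logical=[D,C,E,A,B]
After op 3 (rotate(-1)): offset=1, physical=[A,B,D,C,E], logical=[B,D,C,E,A]
After op 4 (swap(0, 4)): offset=1, physical=[B,A,D,C,E], logical=[A,D,C,E,B]
After op 5 (swap(3, 0)): offset=1, physical=[B,E,D,C,A], logical=[E,D,C,A,B]
After op 6 (swap(1, 4)): offset=1, physical=[D,E,B,C,A], logical=[E,B,C,A,D]
After op 7 (swap(2, 3)): offset=1, physical=[D,E,B,A,C], logical=[E,B,A,C,D]
After op 8 (rotate(-3)): offset=3, physical=[D,E,B,A,C], logical=[A,C,D,E,B]
After op 9 (rotate(-1)): offset=2, physical=[D,E,B,A,C], logical=[B,A,C,D,E]

Answer: 2 B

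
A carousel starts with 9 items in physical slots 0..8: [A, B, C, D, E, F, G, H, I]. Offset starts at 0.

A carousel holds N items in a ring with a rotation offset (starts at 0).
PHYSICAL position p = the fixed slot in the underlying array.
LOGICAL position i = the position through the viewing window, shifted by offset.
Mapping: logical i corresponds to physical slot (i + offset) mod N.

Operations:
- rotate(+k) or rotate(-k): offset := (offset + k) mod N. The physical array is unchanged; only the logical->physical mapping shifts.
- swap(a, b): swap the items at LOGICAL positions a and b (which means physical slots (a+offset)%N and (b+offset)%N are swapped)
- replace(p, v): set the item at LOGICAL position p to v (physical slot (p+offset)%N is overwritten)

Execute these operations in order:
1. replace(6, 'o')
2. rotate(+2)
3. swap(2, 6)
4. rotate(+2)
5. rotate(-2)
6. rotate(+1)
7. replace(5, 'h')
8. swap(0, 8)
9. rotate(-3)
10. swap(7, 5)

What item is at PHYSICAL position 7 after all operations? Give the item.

Answer: F

Derivation:
After op 1 (replace(6, 'o')): offset=0, physical=[A,B,C,D,E,F,o,H,I], logical=[A,B,C,D,E,F,o,H,I]
After op 2 (rotate(+2)): offset=2, physical=[A,B,C,D,E,F,o,H,I], logical=[C,D,E,F,o,H,I,A,B]
After op 3 (swap(2, 6)): offset=2, physical=[A,B,C,D,I,F,o,H,E], logical=[C,D,I,F,o,H,E,A,B]
After op 4 (rotate(+2)): offset=4, physical=[A,B,C,D,I,F,o,H,E], logical=[I,F,o,H,E,A,B,C,D]
After op 5 (rotate(-2)): offset=2, physical=[A,B,C,D,I,F,o,H,E], logical=[C,D,I,F,o,H,E,A,B]
After op 6 (rotate(+1)): offset=3, physical=[A,B,C,D,I,F,o,H,E], logical=[D,I,F,o,H,E,A,B,C]
After op 7 (replace(5, 'h')): offset=3, physical=[A,B,C,D,I,F,o,H,h], logical=[D,I,F,o,H,h,A,B,C]
After op 8 (swap(0, 8)): offset=3, physical=[A,B,D,C,I,F,o,H,h], logical=[C,I,F,o,H,h,A,B,D]
After op 9 (rotate(-3)): offset=0, physical=[A,B,D,C,I,F,o,H,h], logical=[A,B,D,C,I,F,o,H,h]
After op 10 (swap(7, 5)): offset=0, physical=[A,B,D,C,I,H,o,F,h], logical=[A,B,D,C,I,H,o,F,h]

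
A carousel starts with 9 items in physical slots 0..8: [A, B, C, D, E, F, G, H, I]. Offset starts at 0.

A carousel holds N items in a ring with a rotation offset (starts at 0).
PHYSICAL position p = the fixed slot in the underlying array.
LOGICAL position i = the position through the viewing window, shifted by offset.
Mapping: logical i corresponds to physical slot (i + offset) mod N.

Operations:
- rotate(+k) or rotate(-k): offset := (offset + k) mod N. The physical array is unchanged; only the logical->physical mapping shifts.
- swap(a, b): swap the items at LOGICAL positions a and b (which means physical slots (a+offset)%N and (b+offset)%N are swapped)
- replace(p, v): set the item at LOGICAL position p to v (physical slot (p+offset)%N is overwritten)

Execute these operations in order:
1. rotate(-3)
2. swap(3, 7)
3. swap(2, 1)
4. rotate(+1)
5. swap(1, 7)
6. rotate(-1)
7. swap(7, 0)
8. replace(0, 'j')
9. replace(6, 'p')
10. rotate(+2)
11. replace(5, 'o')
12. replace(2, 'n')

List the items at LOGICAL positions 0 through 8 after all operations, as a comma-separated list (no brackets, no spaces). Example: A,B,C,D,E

After op 1 (rotate(-3)): offset=6, physical=[A,B,C,D,E,F,G,H,I], logical=[G,H,I,A,B,C,D,E,F]
After op 2 (swap(3, 7)): offset=6, physical=[E,B,C,D,A,F,G,H,I], logical=[G,H,I,E,B,C,D,A,F]
After op 3 (swap(2, 1)): offset=6, physical=[E,B,C,D,A,F,G,I,H], logical=[G,I,H,E,B,C,D,A,F]
After op 4 (rotate(+1)): offset=7, physical=[E,B,C,D,A,F,G,I,H], logical=[I,H,E,B,C,D,A,F,G]
After op 5 (swap(1, 7)): offset=7, physical=[E,B,C,D,A,H,G,I,F], logical=[I,F,E,B,C,D,A,H,G]
After op 6 (rotate(-1)): offset=6, physical=[E,B,C,D,A,H,G,I,F], logical=[G,I,F,E,B,C,D,A,H]
After op 7 (swap(7, 0)): offset=6, physical=[E,B,C,D,G,H,A,I,F], logical=[A,I,F,E,B,C,D,G,H]
After op 8 (replace(0, 'j')): offset=6, physical=[E,B,C,D,G,H,j,I,F], logical=[j,I,F,E,B,C,D,G,H]
After op 9 (replace(6, 'p')): offset=6, physical=[E,B,C,p,G,H,j,I,F], logical=[j,I,F,E,B,C,p,G,H]
After op 10 (rotate(+2)): offset=8, physical=[E,B,C,p,G,H,j,I,F], logical=[F,E,B,C,p,G,H,j,I]
After op 11 (replace(5, 'o')): offset=8, physical=[E,B,C,p,o,H,j,I,F], logical=[F,E,B,C,p,o,H,j,I]
After op 12 (replace(2, 'n')): offset=8, physical=[E,n,C,p,o,H,j,I,F], logical=[F,E,n,C,p,o,H,j,I]

Answer: F,E,n,C,p,o,H,j,I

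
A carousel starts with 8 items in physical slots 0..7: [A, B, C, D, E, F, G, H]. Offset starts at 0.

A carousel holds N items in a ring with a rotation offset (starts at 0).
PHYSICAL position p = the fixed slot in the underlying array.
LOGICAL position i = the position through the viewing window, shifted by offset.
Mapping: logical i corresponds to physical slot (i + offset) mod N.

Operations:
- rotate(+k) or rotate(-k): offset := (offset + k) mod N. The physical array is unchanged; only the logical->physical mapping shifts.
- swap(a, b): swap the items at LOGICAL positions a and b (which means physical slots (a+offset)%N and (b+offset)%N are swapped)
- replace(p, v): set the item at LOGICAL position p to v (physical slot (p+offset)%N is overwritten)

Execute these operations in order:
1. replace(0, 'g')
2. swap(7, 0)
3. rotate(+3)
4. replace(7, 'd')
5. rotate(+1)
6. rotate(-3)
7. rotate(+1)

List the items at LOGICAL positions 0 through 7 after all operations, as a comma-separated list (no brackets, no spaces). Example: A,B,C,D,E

After op 1 (replace(0, 'g')): offset=0, physical=[g,B,C,D,E,F,G,H], logical=[g,B,C,D,E,F,G,H]
After op 2 (swap(7, 0)): offset=0, physical=[H,B,C,D,E,F,G,g], logical=[H,B,C,D,E,F,G,g]
After op 3 (rotate(+3)): offset=3, physical=[H,B,C,D,E,F,G,g], logical=[D,E,F,G,g,H,B,C]
After op 4 (replace(7, 'd')): offset=3, physical=[H,B,d,D,E,F,G,g], logical=[D,E,F,G,g,H,B,d]
After op 5 (rotate(+1)): offset=4, physical=[H,B,d,D,E,F,G,g], logical=[E,F,G,g,H,B,d,D]
After op 6 (rotate(-3)): offset=1, physical=[H,B,d,D,E,F,G,g], logical=[B,d,D,E,F,G,g,H]
After op 7 (rotate(+1)): offset=2, physical=[H,B,d,D,E,F,G,g], logical=[d,D,E,F,G,g,H,B]

Answer: d,D,E,F,G,g,H,B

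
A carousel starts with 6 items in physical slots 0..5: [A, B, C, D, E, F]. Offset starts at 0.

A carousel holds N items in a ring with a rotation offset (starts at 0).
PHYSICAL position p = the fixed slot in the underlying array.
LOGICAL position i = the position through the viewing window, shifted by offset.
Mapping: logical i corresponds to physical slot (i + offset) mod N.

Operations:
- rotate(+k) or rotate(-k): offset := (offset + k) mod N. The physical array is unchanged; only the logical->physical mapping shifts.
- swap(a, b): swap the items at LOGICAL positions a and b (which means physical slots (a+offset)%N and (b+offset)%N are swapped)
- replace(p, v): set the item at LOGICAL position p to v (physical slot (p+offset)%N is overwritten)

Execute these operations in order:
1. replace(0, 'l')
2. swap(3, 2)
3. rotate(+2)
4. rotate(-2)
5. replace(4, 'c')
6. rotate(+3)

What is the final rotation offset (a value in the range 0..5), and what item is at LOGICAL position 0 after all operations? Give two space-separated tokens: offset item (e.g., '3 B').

After op 1 (replace(0, 'l')): offset=0, physical=[l,B,C,D,E,F], logical=[l,B,C,D,E,F]
After op 2 (swap(3, 2)): offset=0, physical=[l,B,D,C,E,F], logical=[l,B,D,C,E,F]
After op 3 (rotate(+2)): offset=2, physical=[l,B,D,C,E,F], logical=[D,C,E,F,l,B]
After op 4 (rotate(-2)): offset=0, physical=[l,B,D,C,E,F], logical=[l,B,D,C,E,F]
After op 5 (replace(4, 'c')): offset=0, physical=[l,B,D,C,c,F], logical=[l,B,D,C,c,F]
After op 6 (rotate(+3)): offset=3, physical=[l,B,D,C,c,F], logical=[C,c,F,l,B,D]

Answer: 3 C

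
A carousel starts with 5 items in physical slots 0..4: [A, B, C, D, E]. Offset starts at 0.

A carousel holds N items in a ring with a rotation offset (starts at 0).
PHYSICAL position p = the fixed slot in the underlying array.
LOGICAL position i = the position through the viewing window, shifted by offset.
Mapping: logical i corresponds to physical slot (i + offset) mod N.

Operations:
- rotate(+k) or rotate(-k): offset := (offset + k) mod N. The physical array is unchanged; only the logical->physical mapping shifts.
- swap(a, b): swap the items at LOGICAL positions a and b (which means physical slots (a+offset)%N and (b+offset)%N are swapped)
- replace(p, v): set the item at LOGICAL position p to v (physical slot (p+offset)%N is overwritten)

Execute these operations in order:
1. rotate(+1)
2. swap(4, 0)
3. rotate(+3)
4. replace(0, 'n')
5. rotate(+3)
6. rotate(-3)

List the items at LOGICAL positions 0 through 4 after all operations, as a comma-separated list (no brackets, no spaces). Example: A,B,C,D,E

Answer: n,B,A,C,D

Derivation:
After op 1 (rotate(+1)): offset=1, physical=[A,B,C,D,E], logical=[B,C,D,E,A]
After op 2 (swap(4, 0)): offset=1, physical=[B,A,C,D,E], logical=[A,C,D,E,B]
After op 3 (rotate(+3)): offset=4, physical=[B,A,C,D,E], logical=[E,B,A,C,D]
After op 4 (replace(0, 'n')): offset=4, physical=[B,A,C,D,n], logical=[n,B,A,C,D]
After op 5 (rotate(+3)): offset=2, physical=[B,A,C,D,n], logical=[C,D,n,B,A]
After op 6 (rotate(-3)): offset=4, physical=[B,A,C,D,n], logical=[n,B,A,C,D]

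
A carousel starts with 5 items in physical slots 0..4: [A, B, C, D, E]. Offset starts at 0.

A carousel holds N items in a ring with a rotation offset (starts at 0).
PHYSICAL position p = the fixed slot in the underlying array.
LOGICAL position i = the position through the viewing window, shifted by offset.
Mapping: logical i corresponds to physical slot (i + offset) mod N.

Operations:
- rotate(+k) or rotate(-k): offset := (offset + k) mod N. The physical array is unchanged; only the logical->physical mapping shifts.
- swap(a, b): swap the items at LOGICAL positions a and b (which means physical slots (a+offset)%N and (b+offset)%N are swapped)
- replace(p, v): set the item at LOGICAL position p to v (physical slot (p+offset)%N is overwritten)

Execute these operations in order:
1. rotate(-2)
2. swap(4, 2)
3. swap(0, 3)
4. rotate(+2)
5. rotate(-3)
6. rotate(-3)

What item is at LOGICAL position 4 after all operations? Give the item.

After op 1 (rotate(-2)): offset=3, physical=[A,B,C,D,E], logical=[D,E,A,B,C]
After op 2 (swap(4, 2)): offset=3, physical=[C,B,A,D,E], logical=[D,E,C,B,A]
After op 3 (swap(0, 3)): offset=3, physical=[C,D,A,B,E], logical=[B,E,C,D,A]
After op 4 (rotate(+2)): offset=0, physical=[C,D,A,B,E], logical=[C,D,A,B,E]
After op 5 (rotate(-3)): offset=2, physical=[C,D,A,B,E], logical=[A,B,E,C,D]
After op 6 (rotate(-3)): offset=4, physical=[C,D,A,B,E], logical=[E,C,D,A,B]

Answer: B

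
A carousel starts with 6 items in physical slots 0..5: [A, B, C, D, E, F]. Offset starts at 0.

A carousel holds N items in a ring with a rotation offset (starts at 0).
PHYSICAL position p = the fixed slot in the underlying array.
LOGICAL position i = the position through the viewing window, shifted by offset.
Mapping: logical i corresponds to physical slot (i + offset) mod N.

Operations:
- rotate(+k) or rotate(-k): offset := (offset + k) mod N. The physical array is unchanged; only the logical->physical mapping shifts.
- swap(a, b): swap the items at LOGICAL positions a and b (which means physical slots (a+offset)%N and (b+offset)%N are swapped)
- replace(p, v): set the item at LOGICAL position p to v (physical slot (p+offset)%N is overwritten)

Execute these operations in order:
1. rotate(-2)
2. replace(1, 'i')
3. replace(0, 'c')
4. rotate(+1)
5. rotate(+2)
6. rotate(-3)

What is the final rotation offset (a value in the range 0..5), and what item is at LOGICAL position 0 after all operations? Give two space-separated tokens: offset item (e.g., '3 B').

Answer: 4 c

Derivation:
After op 1 (rotate(-2)): offset=4, physical=[A,B,C,D,E,F], logical=[E,F,A,B,C,D]
After op 2 (replace(1, 'i')): offset=4, physical=[A,B,C,D,E,i], logical=[E,i,A,B,C,D]
After op 3 (replace(0, 'c')): offset=4, physical=[A,B,C,D,c,i], logical=[c,i,A,B,C,D]
After op 4 (rotate(+1)): offset=5, physical=[A,B,C,D,c,i], logical=[i,A,B,C,D,c]
After op 5 (rotate(+2)): offset=1, physical=[A,B,C,D,c,i], logical=[B,C,D,c,i,A]
After op 6 (rotate(-3)): offset=4, physical=[A,B,C,D,c,i], logical=[c,i,A,B,C,D]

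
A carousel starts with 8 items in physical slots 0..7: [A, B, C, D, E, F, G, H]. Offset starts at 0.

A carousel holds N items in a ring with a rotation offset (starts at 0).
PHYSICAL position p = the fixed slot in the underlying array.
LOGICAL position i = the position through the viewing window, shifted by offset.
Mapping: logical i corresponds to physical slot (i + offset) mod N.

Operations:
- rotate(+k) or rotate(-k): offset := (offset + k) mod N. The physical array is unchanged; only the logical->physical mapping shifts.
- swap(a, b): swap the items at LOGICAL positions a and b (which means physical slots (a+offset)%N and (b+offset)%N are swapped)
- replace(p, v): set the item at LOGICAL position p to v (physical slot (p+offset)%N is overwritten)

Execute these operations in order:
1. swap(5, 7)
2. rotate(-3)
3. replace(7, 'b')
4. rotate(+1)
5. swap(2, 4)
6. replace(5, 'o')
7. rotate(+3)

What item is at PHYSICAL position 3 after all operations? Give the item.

Answer: o

Derivation:
After op 1 (swap(5, 7)): offset=0, physical=[A,B,C,D,E,H,G,F], logical=[A,B,C,D,E,H,G,F]
After op 2 (rotate(-3)): offset=5, physical=[A,B,C,D,E,H,G,F], logical=[H,G,F,A,B,C,D,E]
After op 3 (replace(7, 'b')): offset=5, physical=[A,B,C,D,b,H,G,F], logical=[H,G,F,A,B,C,D,b]
After op 4 (rotate(+1)): offset=6, physical=[A,B,C,D,b,H,G,F], logical=[G,F,A,B,C,D,b,H]
After op 5 (swap(2, 4)): offset=6, physical=[C,B,A,D,b,H,G,F], logical=[G,F,C,B,A,D,b,H]
After op 6 (replace(5, 'o')): offset=6, physical=[C,B,A,o,b,H,G,F], logical=[G,F,C,B,A,o,b,H]
After op 7 (rotate(+3)): offset=1, physical=[C,B,A,o,b,H,G,F], logical=[B,A,o,b,H,G,F,C]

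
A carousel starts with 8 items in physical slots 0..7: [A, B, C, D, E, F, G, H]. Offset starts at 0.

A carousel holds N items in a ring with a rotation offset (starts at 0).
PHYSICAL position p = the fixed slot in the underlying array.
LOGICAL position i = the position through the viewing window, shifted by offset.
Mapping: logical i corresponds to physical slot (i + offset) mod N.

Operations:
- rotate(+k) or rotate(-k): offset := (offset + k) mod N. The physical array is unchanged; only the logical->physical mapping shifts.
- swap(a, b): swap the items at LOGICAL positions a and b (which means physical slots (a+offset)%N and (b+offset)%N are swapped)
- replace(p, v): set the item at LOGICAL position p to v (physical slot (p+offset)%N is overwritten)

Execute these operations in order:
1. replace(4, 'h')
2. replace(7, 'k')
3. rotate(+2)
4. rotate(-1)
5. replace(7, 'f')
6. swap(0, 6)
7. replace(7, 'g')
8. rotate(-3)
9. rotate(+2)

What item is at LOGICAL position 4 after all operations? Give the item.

After op 1 (replace(4, 'h')): offset=0, physical=[A,B,C,D,h,F,G,H], logical=[A,B,C,D,h,F,G,H]
After op 2 (replace(7, 'k')): offset=0, physical=[A,B,C,D,h,F,G,k], logical=[A,B,C,D,h,F,G,k]
After op 3 (rotate(+2)): offset=2, physical=[A,B,C,D,h,F,G,k], logical=[C,D,h,F,G,k,A,B]
After op 4 (rotate(-1)): offset=1, physical=[A,B,C,D,h,F,G,k], logical=[B,C,D,h,F,G,k,A]
After op 5 (replace(7, 'f')): offset=1, physical=[f,B,C,D,h,F,G,k], logical=[B,C,D,h,F,G,k,f]
After op 6 (swap(0, 6)): offset=1, physical=[f,k,C,D,h,F,G,B], logical=[k,C,D,h,F,G,B,f]
After op 7 (replace(7, 'g')): offset=1, physical=[g,k,C,D,h,F,G,B], logical=[k,C,D,h,F,G,B,g]
After op 8 (rotate(-3)): offset=6, physical=[g,k,C,D,h,F,G,B], logical=[G,B,g,k,C,D,h,F]
After op 9 (rotate(+2)): offset=0, physical=[g,k,C,D,h,F,G,B], logical=[g,k,C,D,h,F,G,B]

Answer: h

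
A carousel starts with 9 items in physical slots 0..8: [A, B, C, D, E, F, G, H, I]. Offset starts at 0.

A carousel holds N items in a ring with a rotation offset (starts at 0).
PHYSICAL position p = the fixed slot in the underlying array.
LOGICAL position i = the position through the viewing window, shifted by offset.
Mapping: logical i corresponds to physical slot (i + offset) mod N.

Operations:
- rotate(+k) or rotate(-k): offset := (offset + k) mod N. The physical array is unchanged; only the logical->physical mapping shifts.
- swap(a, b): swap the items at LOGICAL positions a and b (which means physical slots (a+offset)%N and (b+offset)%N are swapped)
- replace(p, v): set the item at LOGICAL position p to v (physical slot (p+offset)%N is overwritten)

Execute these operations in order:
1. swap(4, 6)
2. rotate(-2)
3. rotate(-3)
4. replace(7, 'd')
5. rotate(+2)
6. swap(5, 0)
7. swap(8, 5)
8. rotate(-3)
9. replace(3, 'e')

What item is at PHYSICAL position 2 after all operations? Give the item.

After op 1 (swap(4, 6)): offset=0, physical=[A,B,C,D,G,F,E,H,I], logical=[A,B,C,D,G,F,E,H,I]
After op 2 (rotate(-2)): offset=7, physical=[A,B,C,D,G,F,E,H,I], logical=[H,I,A,B,C,D,G,F,E]
After op 3 (rotate(-3)): offset=4, physical=[A,B,C,D,G,F,E,H,I], logical=[G,F,E,H,I,A,B,C,D]
After op 4 (replace(7, 'd')): offset=4, physical=[A,B,d,D,G,F,E,H,I], logical=[G,F,E,H,I,A,B,d,D]
After op 5 (rotate(+2)): offset=6, physical=[A,B,d,D,G,F,E,H,I], logical=[E,H,I,A,B,d,D,G,F]
After op 6 (swap(5, 0)): offset=6, physical=[A,B,E,D,G,F,d,H,I], logical=[d,H,I,A,B,E,D,G,F]
After op 7 (swap(8, 5)): offset=6, physical=[A,B,F,D,G,E,d,H,I], logical=[d,H,I,A,B,F,D,G,E]
After op 8 (rotate(-3)): offset=3, physical=[A,B,F,D,G,E,d,H,I], logical=[D,G,E,d,H,I,A,B,F]
After op 9 (replace(3, 'e')): offset=3, physical=[A,B,F,D,G,E,e,H,I], logical=[D,G,E,e,H,I,A,B,F]

Answer: F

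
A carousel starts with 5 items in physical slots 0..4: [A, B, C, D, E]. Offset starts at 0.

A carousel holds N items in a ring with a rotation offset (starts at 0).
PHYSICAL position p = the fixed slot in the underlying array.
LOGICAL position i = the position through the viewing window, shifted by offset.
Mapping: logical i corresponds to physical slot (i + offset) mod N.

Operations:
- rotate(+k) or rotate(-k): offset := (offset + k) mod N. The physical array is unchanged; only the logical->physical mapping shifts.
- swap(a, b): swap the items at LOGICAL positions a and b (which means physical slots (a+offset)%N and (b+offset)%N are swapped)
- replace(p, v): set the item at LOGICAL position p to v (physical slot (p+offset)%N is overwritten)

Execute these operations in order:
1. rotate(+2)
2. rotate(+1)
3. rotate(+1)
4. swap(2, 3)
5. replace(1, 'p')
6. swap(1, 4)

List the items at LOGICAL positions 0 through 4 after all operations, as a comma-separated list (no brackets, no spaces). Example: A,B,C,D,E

After op 1 (rotate(+2)): offset=2, physical=[A,B,C,D,E], logical=[C,D,E,A,B]
After op 2 (rotate(+1)): offset=3, physical=[A,B,C,D,E], logical=[D,E,A,B,C]
After op 3 (rotate(+1)): offset=4, physical=[A,B,C,D,E], logical=[E,A,B,C,D]
After op 4 (swap(2, 3)): offset=4, physical=[A,C,B,D,E], logical=[E,A,C,B,D]
After op 5 (replace(1, 'p')): offset=4, physical=[p,C,B,D,E], logical=[E,p,C,B,D]
After op 6 (swap(1, 4)): offset=4, physical=[D,C,B,p,E], logical=[E,D,C,B,p]

Answer: E,D,C,B,p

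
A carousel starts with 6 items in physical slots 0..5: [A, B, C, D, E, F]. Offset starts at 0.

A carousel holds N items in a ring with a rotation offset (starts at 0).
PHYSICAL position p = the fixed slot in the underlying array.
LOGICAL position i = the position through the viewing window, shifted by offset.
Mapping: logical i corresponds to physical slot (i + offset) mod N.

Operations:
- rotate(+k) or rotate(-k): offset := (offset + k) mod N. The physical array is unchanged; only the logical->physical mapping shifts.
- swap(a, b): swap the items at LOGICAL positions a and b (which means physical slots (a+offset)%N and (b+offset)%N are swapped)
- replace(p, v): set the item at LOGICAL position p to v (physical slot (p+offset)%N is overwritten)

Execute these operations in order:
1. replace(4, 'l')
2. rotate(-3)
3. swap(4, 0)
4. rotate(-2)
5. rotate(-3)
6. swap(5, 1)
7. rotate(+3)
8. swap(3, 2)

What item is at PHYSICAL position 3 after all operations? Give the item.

Answer: l

Derivation:
After op 1 (replace(4, 'l')): offset=0, physical=[A,B,C,D,l,F], logical=[A,B,C,D,l,F]
After op 2 (rotate(-3)): offset=3, physical=[A,B,C,D,l,F], logical=[D,l,F,A,B,C]
After op 3 (swap(4, 0)): offset=3, physical=[A,D,C,B,l,F], logical=[B,l,F,A,D,C]
After op 4 (rotate(-2)): offset=1, physical=[A,D,C,B,l,F], logical=[D,C,B,l,F,A]
After op 5 (rotate(-3)): offset=4, physical=[A,D,C,B,l,F], logical=[l,F,A,D,C,B]
After op 6 (swap(5, 1)): offset=4, physical=[A,D,C,F,l,B], logical=[l,B,A,D,C,F]
After op 7 (rotate(+3)): offset=1, physical=[A,D,C,F,l,B], logical=[D,C,F,l,B,A]
After op 8 (swap(3, 2)): offset=1, physical=[A,D,C,l,F,B], logical=[D,C,l,F,B,A]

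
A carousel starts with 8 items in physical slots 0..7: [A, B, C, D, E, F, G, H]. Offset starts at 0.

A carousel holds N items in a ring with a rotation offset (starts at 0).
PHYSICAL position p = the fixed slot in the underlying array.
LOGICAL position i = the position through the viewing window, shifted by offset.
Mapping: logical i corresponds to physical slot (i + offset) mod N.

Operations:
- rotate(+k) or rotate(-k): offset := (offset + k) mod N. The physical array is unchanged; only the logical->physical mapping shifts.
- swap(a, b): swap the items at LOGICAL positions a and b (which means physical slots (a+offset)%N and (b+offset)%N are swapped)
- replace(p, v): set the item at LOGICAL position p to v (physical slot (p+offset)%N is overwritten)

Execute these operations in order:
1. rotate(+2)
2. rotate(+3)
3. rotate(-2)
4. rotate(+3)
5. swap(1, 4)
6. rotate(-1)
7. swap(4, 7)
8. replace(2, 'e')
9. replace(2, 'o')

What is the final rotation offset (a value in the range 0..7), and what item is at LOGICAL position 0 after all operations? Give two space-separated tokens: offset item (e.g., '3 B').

After op 1 (rotate(+2)): offset=2, physical=[A,B,C,D,E,F,G,H], logical=[C,D,E,F,G,H,A,B]
After op 2 (rotate(+3)): offset=5, physical=[A,B,C,D,E,F,G,H], logical=[F,G,H,A,B,C,D,E]
After op 3 (rotate(-2)): offset=3, physical=[A,B,C,D,E,F,G,H], logical=[D,E,F,G,H,A,B,C]
After op 4 (rotate(+3)): offset=6, physical=[A,B,C,D,E,F,G,H], logical=[G,H,A,B,C,D,E,F]
After op 5 (swap(1, 4)): offset=6, physical=[A,B,H,D,E,F,G,C], logical=[G,C,A,B,H,D,E,F]
After op 6 (rotate(-1)): offset=5, physical=[A,B,H,D,E,F,G,C], logical=[F,G,C,A,B,H,D,E]
After op 7 (swap(4, 7)): offset=5, physical=[A,E,H,D,B,F,G,C], logical=[F,G,C,A,E,H,D,B]
After op 8 (replace(2, 'e')): offset=5, physical=[A,E,H,D,B,F,G,e], logical=[F,G,e,A,E,H,D,B]
After op 9 (replace(2, 'o')): offset=5, physical=[A,E,H,D,B,F,G,o], logical=[F,G,o,A,E,H,D,B]

Answer: 5 F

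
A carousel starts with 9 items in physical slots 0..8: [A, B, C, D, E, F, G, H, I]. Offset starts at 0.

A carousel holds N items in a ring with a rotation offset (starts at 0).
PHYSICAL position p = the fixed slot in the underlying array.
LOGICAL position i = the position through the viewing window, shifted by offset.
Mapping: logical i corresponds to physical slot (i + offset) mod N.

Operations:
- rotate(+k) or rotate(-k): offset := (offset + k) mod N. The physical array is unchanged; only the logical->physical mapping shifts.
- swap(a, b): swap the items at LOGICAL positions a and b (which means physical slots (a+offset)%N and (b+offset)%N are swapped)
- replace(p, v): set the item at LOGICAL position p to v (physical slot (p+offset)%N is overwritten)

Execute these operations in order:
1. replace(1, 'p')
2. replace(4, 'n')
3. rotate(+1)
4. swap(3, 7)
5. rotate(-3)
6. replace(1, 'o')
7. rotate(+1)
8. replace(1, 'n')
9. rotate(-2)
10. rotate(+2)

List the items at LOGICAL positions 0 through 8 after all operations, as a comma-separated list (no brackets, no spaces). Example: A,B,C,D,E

After op 1 (replace(1, 'p')): offset=0, physical=[A,p,C,D,E,F,G,H,I], logical=[A,p,C,D,E,F,G,H,I]
After op 2 (replace(4, 'n')): offset=0, physical=[A,p,C,D,n,F,G,H,I], logical=[A,p,C,D,n,F,G,H,I]
After op 3 (rotate(+1)): offset=1, physical=[A,p,C,D,n,F,G,H,I], logical=[p,C,D,n,F,G,H,I,A]
After op 4 (swap(3, 7)): offset=1, physical=[A,p,C,D,I,F,G,H,n], logical=[p,C,D,I,F,G,H,n,A]
After op 5 (rotate(-3)): offset=7, physical=[A,p,C,D,I,F,G,H,n], logical=[H,n,A,p,C,D,I,F,G]
After op 6 (replace(1, 'o')): offset=7, physical=[A,p,C,D,I,F,G,H,o], logical=[H,o,A,p,C,D,I,F,G]
After op 7 (rotate(+1)): offset=8, physical=[A,p,C,D,I,F,G,H,o], logical=[o,A,p,C,D,I,F,G,H]
After op 8 (replace(1, 'n')): offset=8, physical=[n,p,C,D,I,F,G,H,o], logical=[o,n,p,C,D,I,F,G,H]
After op 9 (rotate(-2)): offset=6, physical=[n,p,C,D,I,F,G,H,o], logical=[G,H,o,n,p,C,D,I,F]
After op 10 (rotate(+2)): offset=8, physical=[n,p,C,D,I,F,G,H,o], logical=[o,n,p,C,D,I,F,G,H]

Answer: o,n,p,C,D,I,F,G,H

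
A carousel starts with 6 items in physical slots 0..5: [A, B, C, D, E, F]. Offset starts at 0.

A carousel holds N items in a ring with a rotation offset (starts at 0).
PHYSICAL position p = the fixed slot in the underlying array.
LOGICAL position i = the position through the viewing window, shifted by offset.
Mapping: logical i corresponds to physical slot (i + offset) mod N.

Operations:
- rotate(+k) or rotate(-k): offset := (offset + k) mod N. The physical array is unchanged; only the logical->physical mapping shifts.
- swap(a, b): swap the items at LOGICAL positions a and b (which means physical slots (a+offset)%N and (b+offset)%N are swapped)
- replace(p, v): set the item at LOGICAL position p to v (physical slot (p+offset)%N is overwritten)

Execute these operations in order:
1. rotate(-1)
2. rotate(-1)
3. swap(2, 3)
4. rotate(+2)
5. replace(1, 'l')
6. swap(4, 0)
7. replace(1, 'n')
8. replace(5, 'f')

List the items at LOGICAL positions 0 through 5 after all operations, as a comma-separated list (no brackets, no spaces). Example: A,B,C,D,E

Answer: E,n,C,D,B,f

Derivation:
After op 1 (rotate(-1)): offset=5, physical=[A,B,C,D,E,F], logical=[F,A,B,C,D,E]
After op 2 (rotate(-1)): offset=4, physical=[A,B,C,D,E,F], logical=[E,F,A,B,C,D]
After op 3 (swap(2, 3)): offset=4, physical=[B,A,C,D,E,F], logical=[E,F,B,A,C,D]
After op 4 (rotate(+2)): offset=0, physical=[B,A,C,D,E,F], logical=[B,A,C,D,E,F]
After op 5 (replace(1, 'l')): offset=0, physical=[B,l,C,D,E,F], logical=[B,l,C,D,E,F]
After op 6 (swap(4, 0)): offset=0, physical=[E,l,C,D,B,F], logical=[E,l,C,D,B,F]
After op 7 (replace(1, 'n')): offset=0, physical=[E,n,C,D,B,F], logical=[E,n,C,D,B,F]
After op 8 (replace(5, 'f')): offset=0, physical=[E,n,C,D,B,f], logical=[E,n,C,D,B,f]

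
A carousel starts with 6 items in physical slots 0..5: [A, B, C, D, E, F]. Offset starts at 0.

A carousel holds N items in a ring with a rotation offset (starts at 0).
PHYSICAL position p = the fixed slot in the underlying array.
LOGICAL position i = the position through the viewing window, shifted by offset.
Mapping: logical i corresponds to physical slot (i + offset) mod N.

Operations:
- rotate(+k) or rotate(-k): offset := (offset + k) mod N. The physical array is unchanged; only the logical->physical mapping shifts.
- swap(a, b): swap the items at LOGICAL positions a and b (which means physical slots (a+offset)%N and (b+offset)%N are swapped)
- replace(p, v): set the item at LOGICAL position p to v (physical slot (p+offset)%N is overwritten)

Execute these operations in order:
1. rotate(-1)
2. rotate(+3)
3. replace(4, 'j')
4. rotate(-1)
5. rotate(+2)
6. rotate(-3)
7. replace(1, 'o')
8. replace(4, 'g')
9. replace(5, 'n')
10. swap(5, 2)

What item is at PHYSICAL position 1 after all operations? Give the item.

Answer: o

Derivation:
After op 1 (rotate(-1)): offset=5, physical=[A,B,C,D,E,F], logical=[F,A,B,C,D,E]
After op 2 (rotate(+3)): offset=2, physical=[A,B,C,D,E,F], logical=[C,D,E,F,A,B]
After op 3 (replace(4, 'j')): offset=2, physical=[j,B,C,D,E,F], logical=[C,D,E,F,j,B]
After op 4 (rotate(-1)): offset=1, physical=[j,B,C,D,E,F], logical=[B,C,D,E,F,j]
After op 5 (rotate(+2)): offset=3, physical=[j,B,C,D,E,F], logical=[D,E,F,j,B,C]
After op 6 (rotate(-3)): offset=0, physical=[j,B,C,D,E,F], logical=[j,B,C,D,E,F]
After op 7 (replace(1, 'o')): offset=0, physical=[j,o,C,D,E,F], logical=[j,o,C,D,E,F]
After op 8 (replace(4, 'g')): offset=0, physical=[j,o,C,D,g,F], logical=[j,o,C,D,g,F]
After op 9 (replace(5, 'n')): offset=0, physical=[j,o,C,D,g,n], logical=[j,o,C,D,g,n]
After op 10 (swap(5, 2)): offset=0, physical=[j,o,n,D,g,C], logical=[j,o,n,D,g,C]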